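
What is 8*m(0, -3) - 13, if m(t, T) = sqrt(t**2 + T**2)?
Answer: 11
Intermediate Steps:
m(t, T) = sqrt(T**2 + t**2)
8*m(0, -3) - 13 = 8*sqrt((-3)**2 + 0**2) - 13 = 8*sqrt(9 + 0) - 13 = 8*sqrt(9) - 13 = 8*3 - 13 = 24 - 13 = 11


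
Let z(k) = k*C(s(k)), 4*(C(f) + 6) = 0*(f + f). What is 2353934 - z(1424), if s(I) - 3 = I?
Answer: 2362478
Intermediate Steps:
s(I) = 3 + I
C(f) = -6 (C(f) = -6 + (0*(f + f))/4 = -6 + (0*(2*f))/4 = -6 + (¼)*0 = -6 + 0 = -6)
z(k) = -6*k (z(k) = k*(-6) = -6*k)
2353934 - z(1424) = 2353934 - (-6)*1424 = 2353934 - 1*(-8544) = 2353934 + 8544 = 2362478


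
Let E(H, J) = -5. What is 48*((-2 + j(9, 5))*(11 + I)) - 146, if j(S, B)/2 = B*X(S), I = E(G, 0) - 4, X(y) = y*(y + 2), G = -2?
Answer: 94702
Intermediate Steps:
X(y) = y*(2 + y)
I = -9 (I = -5 - 4 = -9)
j(S, B) = 2*B*S*(2 + S) (j(S, B) = 2*(B*(S*(2 + S))) = 2*(B*S*(2 + S)) = 2*B*S*(2 + S))
48*((-2 + j(9, 5))*(11 + I)) - 146 = 48*((-2 + 2*5*9*(2 + 9))*(11 - 9)) - 146 = 48*((-2 + 2*5*9*11)*2) - 146 = 48*((-2 + 990)*2) - 146 = 48*(988*2) - 146 = 48*1976 - 146 = 94848 - 146 = 94702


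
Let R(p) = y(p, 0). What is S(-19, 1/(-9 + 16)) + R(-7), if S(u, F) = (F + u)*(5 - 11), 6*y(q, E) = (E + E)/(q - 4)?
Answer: 792/7 ≈ 113.14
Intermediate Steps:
y(q, E) = E/(3*(-4 + q)) (y(q, E) = ((E + E)/(q - 4))/6 = ((2*E)/(-4 + q))/6 = (2*E/(-4 + q))/6 = E/(3*(-4 + q)))
S(u, F) = -6*F - 6*u (S(u, F) = (F + u)*(-6) = -6*F - 6*u)
R(p) = 0 (R(p) = (⅓)*0/(-4 + p) = 0)
S(-19, 1/(-9 + 16)) + R(-7) = (-6/(-9 + 16) - 6*(-19)) + 0 = (-6/7 + 114) + 0 = 792/7 + 0 = 792/7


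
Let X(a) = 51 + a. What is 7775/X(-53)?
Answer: -7775/2 ≈ -3887.5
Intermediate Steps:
7775/X(-53) = 7775/(51 - 53) = 7775/(-2) = 7775*(-½) = -7775/2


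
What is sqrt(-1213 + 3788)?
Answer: 5*sqrt(103) ≈ 50.744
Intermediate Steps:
sqrt(-1213 + 3788) = sqrt(2575) = 5*sqrt(103)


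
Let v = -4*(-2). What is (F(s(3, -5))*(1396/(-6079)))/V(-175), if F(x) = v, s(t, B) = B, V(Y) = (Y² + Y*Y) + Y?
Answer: -32/1063825 ≈ -3.0080e-5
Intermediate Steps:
V(Y) = Y + 2*Y² (V(Y) = (Y² + Y²) + Y = 2*Y² + Y = Y + 2*Y²)
v = 8
F(x) = 8
(F(s(3, -5))*(1396/(-6079)))/V(-175) = (8*(1396/(-6079)))/((-175*(1 + 2*(-175)))) = (8*(1396*(-1/6079)))/((-175*(1 - 350))) = (8*(-1396/6079))/((-175*(-349))) = -11168/6079/61075 = -11168/6079*1/61075 = -32/1063825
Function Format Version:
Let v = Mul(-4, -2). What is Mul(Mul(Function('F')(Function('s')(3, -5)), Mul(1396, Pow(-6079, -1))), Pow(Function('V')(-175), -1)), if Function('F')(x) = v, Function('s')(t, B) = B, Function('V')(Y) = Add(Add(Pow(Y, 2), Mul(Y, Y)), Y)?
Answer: Rational(-32, 1063825) ≈ -3.0080e-5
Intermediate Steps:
Function('V')(Y) = Add(Y, Mul(2, Pow(Y, 2))) (Function('V')(Y) = Add(Add(Pow(Y, 2), Pow(Y, 2)), Y) = Add(Mul(2, Pow(Y, 2)), Y) = Add(Y, Mul(2, Pow(Y, 2))))
v = 8
Function('F')(x) = 8
Mul(Mul(Function('F')(Function('s')(3, -5)), Mul(1396, Pow(-6079, -1))), Pow(Function('V')(-175), -1)) = Mul(Mul(8, Mul(1396, Pow(-6079, -1))), Pow(Mul(-175, Add(1, Mul(2, -175))), -1)) = Mul(Mul(8, Mul(1396, Rational(-1, 6079))), Pow(Mul(-175, Add(1, -350)), -1)) = Mul(Mul(8, Rational(-1396, 6079)), Pow(Mul(-175, -349), -1)) = Mul(Rational(-11168, 6079), Pow(61075, -1)) = Mul(Rational(-11168, 6079), Rational(1, 61075)) = Rational(-32, 1063825)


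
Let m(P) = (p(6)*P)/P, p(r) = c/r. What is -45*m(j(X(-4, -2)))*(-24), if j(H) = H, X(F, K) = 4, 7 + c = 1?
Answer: -1080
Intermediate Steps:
c = -6 (c = -7 + 1 = -6)
p(r) = -6/r
m(P) = -1 (m(P) = ((-6/6)*P)/P = ((-6*1/6)*P)/P = (-P)/P = -1)
-45*m(j(X(-4, -2)))*(-24) = -45*(-1)*(-24) = 45*(-24) = -1080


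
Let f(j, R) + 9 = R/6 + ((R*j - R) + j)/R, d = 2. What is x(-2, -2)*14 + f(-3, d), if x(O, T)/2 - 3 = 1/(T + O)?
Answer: 377/6 ≈ 62.833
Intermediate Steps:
x(O, T) = 6 + 2/(O + T) (x(O, T) = 6 + 2/(T + O) = 6 + 2/(O + T))
f(j, R) = -9 + R/6 + (j - R + R*j)/R (f(j, R) = -9 + (R/6 + ((R*j - R) + j)/R) = -9 + (R*(1/6) + ((-R + R*j) + j)/R) = -9 + (R/6 + (j - R + R*j)/R) = -9 + R/6 + (j - R + R*j)/R)
x(-2, -2)*14 + f(-3, d) = (2*(1 + 3*(-2) + 3*(-2))/(-2 - 2))*14 + (-10 - 3 + (1/6)*2 - 3/2) = (2*(1 - 6 - 6)/(-4))*14 + (-10 - 3 + 1/3 - 3*1/2) = (2*(-1/4)*(-11))*14 + (-10 - 3 + 1/3 - 3/2) = (11/2)*14 - 85/6 = 77 - 85/6 = 377/6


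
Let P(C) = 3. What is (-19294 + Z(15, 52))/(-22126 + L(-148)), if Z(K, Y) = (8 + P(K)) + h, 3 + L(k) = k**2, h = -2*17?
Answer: 6439/75 ≈ 85.853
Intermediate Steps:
h = -34
L(k) = -3 + k**2
Z(K, Y) = -23 (Z(K, Y) = (8 + 3) - 34 = 11 - 34 = -23)
(-19294 + Z(15, 52))/(-22126 + L(-148)) = (-19294 - 23)/(-22126 + (-3 + (-148)**2)) = -19317/(-22126 + (-3 + 21904)) = -19317/(-22126 + 21901) = -19317/(-225) = -19317*(-1/225) = 6439/75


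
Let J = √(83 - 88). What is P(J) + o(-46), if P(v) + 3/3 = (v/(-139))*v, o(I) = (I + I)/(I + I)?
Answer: 5/139 ≈ 0.035971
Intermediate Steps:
o(I) = 1 (o(I) = (2*I)/((2*I)) = (2*I)*(1/(2*I)) = 1)
J = I*√5 (J = √(-5) = I*√5 ≈ 2.2361*I)
P(v) = -1 - v²/139 (P(v) = -1 + (v/(-139))*v = -1 + (v*(-1/139))*v = -1 + (-v/139)*v = -1 - v²/139)
P(J) + o(-46) = (-1 - (I*√5)²/139) + 1 = (-1 - 1/139*(-5)) + 1 = (-1 + 5/139) + 1 = -134/139 + 1 = 5/139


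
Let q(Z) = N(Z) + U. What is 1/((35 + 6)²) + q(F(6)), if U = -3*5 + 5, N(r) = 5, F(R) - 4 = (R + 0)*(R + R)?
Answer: -8404/1681 ≈ -4.9994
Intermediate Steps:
F(R) = 4 + 2*R² (F(R) = 4 + (R + 0)*(R + R) = 4 + R*(2*R) = 4 + 2*R²)
U = -10 (U = -15 + 5 = -10)
q(Z) = -5 (q(Z) = 5 - 10 = -5)
1/((35 + 6)²) + q(F(6)) = 1/((35 + 6)²) - 5 = 1/(41²) - 5 = 1/1681 - 5 = -8404/1681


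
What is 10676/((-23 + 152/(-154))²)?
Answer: 63298004/3411409 ≈ 18.555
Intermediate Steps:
10676/((-23 + 152/(-154))²) = 10676/((-23 + 152*(-1/154))²) = 10676/((-23 - 76/77)²) = 10676/((-1847/77)²) = 10676/(3411409/5929) = 10676*(5929/3411409) = 63298004/3411409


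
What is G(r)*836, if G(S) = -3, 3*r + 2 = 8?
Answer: -2508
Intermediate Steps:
r = 2 (r = -⅔ + (⅓)*8 = -⅔ + 8/3 = 2)
G(r)*836 = -3*836 = -2508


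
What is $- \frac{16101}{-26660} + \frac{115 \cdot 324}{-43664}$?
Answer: $- \frac{9072423}{36377570} \approx -0.2494$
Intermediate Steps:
$- \frac{16101}{-26660} + \frac{115 \cdot 324}{-43664} = \left(-16101\right) \left(- \frac{1}{26660}\right) + 37260 \left(- \frac{1}{43664}\right) = \frac{16101}{26660} - \frac{9315}{10916} = - \frac{9072423}{36377570}$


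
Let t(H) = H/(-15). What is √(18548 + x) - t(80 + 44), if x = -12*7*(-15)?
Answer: 124/15 + 4*√1238 ≈ 149.01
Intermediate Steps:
x = 1260 (x = -84*(-15) = 1260)
t(H) = -H/15 (t(H) = H*(-1/15) = -H/15)
√(18548 + x) - t(80 + 44) = √(18548 + 1260) - (-1)*(80 + 44)/15 = √19808 - (-1)*124/15 = 4*√1238 - 1*(-124/15) = 4*√1238 + 124/15 = 124/15 + 4*√1238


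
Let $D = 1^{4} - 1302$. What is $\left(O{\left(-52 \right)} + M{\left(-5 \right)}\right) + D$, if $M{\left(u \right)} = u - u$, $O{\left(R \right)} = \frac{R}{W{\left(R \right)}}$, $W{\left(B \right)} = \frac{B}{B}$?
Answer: $-1353$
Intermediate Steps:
$W{\left(B \right)} = 1$
$O{\left(R \right)} = R$ ($O{\left(R \right)} = \frac{R}{1} = R 1 = R$)
$M{\left(u \right)} = 0$
$D = -1301$ ($D = 1 - 1302 = -1301$)
$\left(O{\left(-52 \right)} + M{\left(-5 \right)}\right) + D = \left(-52 + 0\right) - 1301 = -52 - 1301 = -1353$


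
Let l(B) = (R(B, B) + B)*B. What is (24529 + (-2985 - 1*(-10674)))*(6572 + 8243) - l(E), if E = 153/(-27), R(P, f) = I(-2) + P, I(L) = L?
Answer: 4295786350/9 ≈ 4.7731e+8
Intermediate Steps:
R(P, f) = -2 + P
E = -17/3 (E = 153*(-1/27) = -17/3 ≈ -5.6667)
l(B) = B*(-2 + 2*B) (l(B) = ((-2 + B) + B)*B = (-2 + 2*B)*B = B*(-2 + 2*B))
(24529 + (-2985 - 1*(-10674)))*(6572 + 8243) - l(E) = (24529 + (-2985 - 1*(-10674)))*(6572 + 8243) - 2*(-17)*(-1 - 17/3)/3 = (24529 + (-2985 + 10674))*14815 - 2*(-17)*(-20)/(3*3) = (24529 + 7689)*14815 - 1*680/9 = 32218*14815 - 680/9 = 477309670 - 680/9 = 4295786350/9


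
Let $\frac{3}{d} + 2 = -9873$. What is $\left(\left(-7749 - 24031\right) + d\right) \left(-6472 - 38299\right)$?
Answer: $\frac{14050371136813}{9875} \approx 1.4228 \cdot 10^{9}$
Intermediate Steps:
$d = - \frac{3}{9875}$ ($d = \frac{3}{-2 - 9873} = \frac{3}{-9875} = 3 \left(- \frac{1}{9875}\right) = - \frac{3}{9875} \approx -0.0003038$)
$\left(\left(-7749 - 24031\right) + d\right) \left(-6472 - 38299\right) = \left(\left(-7749 - 24031\right) - \frac{3}{9875}\right) \left(-6472 - 38299\right) = \left(\left(-7749 - 24031\right) - \frac{3}{9875}\right) \left(-44771\right) = \left(-31780 - \frac{3}{9875}\right) \left(-44771\right) = \left(- \frac{313827503}{9875}\right) \left(-44771\right) = \frac{14050371136813}{9875}$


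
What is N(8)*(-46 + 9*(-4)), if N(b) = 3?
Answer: -246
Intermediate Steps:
N(8)*(-46 + 9*(-4)) = 3*(-46 + 9*(-4)) = 3*(-46 - 36) = 3*(-82) = -246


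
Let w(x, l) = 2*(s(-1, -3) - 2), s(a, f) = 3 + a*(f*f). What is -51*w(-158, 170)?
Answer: 816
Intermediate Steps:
s(a, f) = 3 + a*f**2
w(x, l) = -16 (w(x, l) = 2*((3 - 1*(-3)**2) - 2) = 2*((3 - 1*9) - 2) = 2*((3 - 9) - 2) = 2*(-6 - 2) = 2*(-8) = -16)
-51*w(-158, 170) = -51*(-16) = 816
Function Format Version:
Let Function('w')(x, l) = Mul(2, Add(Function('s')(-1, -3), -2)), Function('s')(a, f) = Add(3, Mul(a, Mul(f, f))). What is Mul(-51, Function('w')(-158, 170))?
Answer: 816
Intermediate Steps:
Function('s')(a, f) = Add(3, Mul(a, Pow(f, 2)))
Function('w')(x, l) = -16 (Function('w')(x, l) = Mul(2, Add(Add(3, Mul(-1, Pow(-3, 2))), -2)) = Mul(2, Add(Add(3, Mul(-1, 9)), -2)) = Mul(2, Add(Add(3, -9), -2)) = Mul(2, Add(-6, -2)) = Mul(2, -8) = -16)
Mul(-51, Function('w')(-158, 170)) = Mul(-51, -16) = 816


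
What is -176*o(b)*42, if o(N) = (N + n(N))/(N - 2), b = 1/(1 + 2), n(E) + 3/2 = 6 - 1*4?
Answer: 3696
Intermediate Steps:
n(E) = ½ (n(E) = -3/2 + (6 - 1*4) = -3/2 + (6 - 4) = -3/2 + 2 = ½)
b = ⅓ (b = 1/3 = ⅓ ≈ 0.33333)
o(N) = (½ + N)/(-2 + N) (o(N) = (N + ½)/(N - 2) = (½ + N)/(-2 + N))
-176*o(b)*42 = -176*((½ + ⅓)/(-2 + ⅓))*42 = -176*((⅚)/(-5/3))*42 = -176*-⅗*⅚*42 = -176*(-½*42) = -176*(-21) = -1*(-3696) = 3696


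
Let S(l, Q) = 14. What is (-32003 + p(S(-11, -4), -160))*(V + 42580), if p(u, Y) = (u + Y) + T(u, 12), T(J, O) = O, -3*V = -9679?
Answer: -4416234403/3 ≈ -1.4721e+9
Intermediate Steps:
V = 9679/3 (V = -⅓*(-9679) = 9679/3 ≈ 3226.3)
p(u, Y) = 12 + Y + u (p(u, Y) = (u + Y) + 12 = (Y + u) + 12 = 12 + Y + u)
(-32003 + p(S(-11, -4), -160))*(V + 42580) = (-32003 + (12 - 160 + 14))*(9679/3 + 42580) = (-32003 - 134)*(137419/3) = -32137*137419/3 = -4416234403/3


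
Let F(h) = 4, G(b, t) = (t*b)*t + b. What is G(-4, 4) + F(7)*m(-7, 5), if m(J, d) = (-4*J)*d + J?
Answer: 464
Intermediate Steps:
m(J, d) = J - 4*J*d (m(J, d) = -4*J*d + J = J - 4*J*d)
G(b, t) = b + b*t² (G(b, t) = (b*t)*t + b = b*t² + b = b + b*t²)
G(-4, 4) + F(7)*m(-7, 5) = -4*(1 + 4²) + 4*(-7*(1 - 4*5)) = -4*(1 + 16) + 4*(-7*(1 - 20)) = -4*17 + 4*(-7*(-19)) = -68 + 4*133 = -68 + 532 = 464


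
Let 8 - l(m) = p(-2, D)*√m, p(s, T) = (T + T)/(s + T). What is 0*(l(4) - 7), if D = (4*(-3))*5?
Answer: 0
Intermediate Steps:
D = -60 (D = -12*5 = -60)
p(s, T) = 2*T/(T + s) (p(s, T) = (2*T)/(T + s) = 2*T/(T + s))
l(m) = 8 - 60*√m/31 (l(m) = 8 - 2*(-60)/(-60 - 2)*√m = 8 - 2*(-60)/(-62)*√m = 8 - 2*(-60)*(-1/62)*√m = 8 - 60*√m/31)
0*(l(4) - 7) = 0*((8 - 60*√4/31) - 7) = 0*((8 - 60/31*2) - 7) = 0*((8 - 120/31) - 7) = 0*(128/31 - 7) = 0*(-89/31) = 0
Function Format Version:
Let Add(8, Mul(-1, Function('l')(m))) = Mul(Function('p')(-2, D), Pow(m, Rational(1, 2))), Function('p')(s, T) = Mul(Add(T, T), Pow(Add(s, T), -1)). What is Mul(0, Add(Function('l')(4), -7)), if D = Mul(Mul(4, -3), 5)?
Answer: 0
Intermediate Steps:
D = -60 (D = Mul(-12, 5) = -60)
Function('p')(s, T) = Mul(2, T, Pow(Add(T, s), -1)) (Function('p')(s, T) = Mul(Mul(2, T), Pow(Add(T, s), -1)) = Mul(2, T, Pow(Add(T, s), -1)))
Function('l')(m) = Add(8, Mul(Rational(-60, 31), Pow(m, Rational(1, 2)))) (Function('l')(m) = Add(8, Mul(-1, Mul(Mul(2, -60, Pow(Add(-60, -2), -1)), Pow(m, Rational(1, 2))))) = Add(8, Mul(-1, Mul(Mul(2, -60, Pow(-62, -1)), Pow(m, Rational(1, 2))))) = Add(8, Mul(-1, Mul(Mul(2, -60, Rational(-1, 62)), Pow(m, Rational(1, 2))))) = Add(8, Mul(-1, Mul(Rational(60, 31), Pow(m, Rational(1, 2))))) = Add(8, Mul(Rational(-60, 31), Pow(m, Rational(1, 2)))))
Mul(0, Add(Function('l')(4), -7)) = Mul(0, Add(Add(8, Mul(Rational(-60, 31), Pow(4, Rational(1, 2)))), -7)) = Mul(0, Add(Add(8, Mul(Rational(-60, 31), 2)), -7)) = Mul(0, Add(Add(8, Rational(-120, 31)), -7)) = Mul(0, Add(Rational(128, 31), -7)) = Mul(0, Rational(-89, 31)) = 0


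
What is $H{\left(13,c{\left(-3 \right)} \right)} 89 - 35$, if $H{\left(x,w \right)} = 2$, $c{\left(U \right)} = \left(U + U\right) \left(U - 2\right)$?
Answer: $143$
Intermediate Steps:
$c{\left(U \right)} = 2 U \left(-2 + U\right)$
$H{\left(13,c{\left(-3 \right)} \right)} 89 - 35 = 2 \cdot 89 - 35 = 178 - 35 = 143$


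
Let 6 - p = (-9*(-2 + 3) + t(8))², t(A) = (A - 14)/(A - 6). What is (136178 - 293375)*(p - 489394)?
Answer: 76952961804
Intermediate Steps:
t(A) = (-14 + A)/(-6 + A)
p = -138 (p = 6 - (-9*(-2 + 3) + (-14 + 8)/(-6 + 8))² = 6 - (-9*1 - 6/2)² = 6 - (-9 + (½)*(-6))² = 6 - (-9 - 3)² = 6 - 1*(-12)² = 6 - 1*144 = 6 - 144 = -138)
(136178 - 293375)*(p - 489394) = (136178 - 293375)*(-138 - 489394) = -157197*(-489532) = 76952961804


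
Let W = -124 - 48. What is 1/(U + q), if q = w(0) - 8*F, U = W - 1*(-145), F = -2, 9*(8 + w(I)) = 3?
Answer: -3/56 ≈ -0.053571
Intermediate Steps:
w(I) = -23/3 (w(I) = -8 + (1/9)*3 = -8 + 1/3 = -23/3)
W = -172
U = -27 (U = -172 - 1*(-145) = -172 + 145 = -27)
q = 25/3 (q = -23/3 - 8*(-2) = -23/3 + 16 = 25/3 ≈ 8.3333)
1/(U + q) = 1/(-27 + 25/3) = 1/(-56/3) = -3/56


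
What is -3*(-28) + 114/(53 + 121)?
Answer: 2455/29 ≈ 84.655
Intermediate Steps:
-3*(-28) + 114/(53 + 121) = 84 + 114/174 = 84 + 114*(1/174) = 84 + 19/29 = 2455/29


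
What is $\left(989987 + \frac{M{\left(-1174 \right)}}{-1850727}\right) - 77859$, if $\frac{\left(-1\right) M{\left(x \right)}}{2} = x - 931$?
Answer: $\frac{1688099912846}{1850727} \approx 9.1213 \cdot 10^{5}$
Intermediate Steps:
$M{\left(x \right)} = 1862 - 2 x$ ($M{\left(x \right)} = - 2 \left(x - 931\right) = - 2 \left(-931 + x\right) = 1862 - 2 x$)
$\left(989987 + \frac{M{\left(-1174 \right)}}{-1850727}\right) - 77859 = \left(989987 + \frac{1862 - -2348}{-1850727}\right) - 77859 = \left(989987 + \left(1862 + 2348\right) \left(- \frac{1}{1850727}\right)\right) - 77859 = \left(989987 + 4210 \left(- \frac{1}{1850727}\right)\right) - 77859 = \left(989987 - \frac{4210}{1850727}\right) - 77859 = \frac{1832195666339}{1850727} - 77859 = \frac{1688099912846}{1850727}$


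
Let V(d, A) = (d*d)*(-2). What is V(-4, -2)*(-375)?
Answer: 12000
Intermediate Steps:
V(d, A) = -2*d² (V(d, A) = d²*(-2) = -2*d²)
V(-4, -2)*(-375) = -2*(-4)²*(-375) = -2*16*(-375) = -32*(-375) = 12000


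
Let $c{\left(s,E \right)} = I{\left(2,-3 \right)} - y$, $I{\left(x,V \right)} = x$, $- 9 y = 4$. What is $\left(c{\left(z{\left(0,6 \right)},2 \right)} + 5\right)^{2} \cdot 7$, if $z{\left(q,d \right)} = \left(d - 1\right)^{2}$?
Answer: $\frac{31423}{81} \approx 387.94$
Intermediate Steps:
$y = - \frac{4}{9}$ ($y = \left(- \frac{1}{9}\right) 4 = - \frac{4}{9} \approx -0.44444$)
$z{\left(q,d \right)} = \left(-1 + d\right)^{2}$
$c{\left(s,E \right)} = \frac{22}{9}$ ($c{\left(s,E \right)} = 2 - - \frac{4}{9} = 2 + \frac{4}{9} = \frac{22}{9}$)
$\left(c{\left(z{\left(0,6 \right)},2 \right)} + 5\right)^{2} \cdot 7 = \left(\frac{22}{9} + 5\right)^{2} \cdot 7 = \left(\frac{67}{9}\right)^{2} \cdot 7 = \frac{4489}{81} \cdot 7 = \frac{31423}{81}$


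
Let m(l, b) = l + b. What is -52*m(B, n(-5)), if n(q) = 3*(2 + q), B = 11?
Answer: -104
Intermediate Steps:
n(q) = 6 + 3*q
m(l, b) = b + l
-52*m(B, n(-5)) = -52*((6 + 3*(-5)) + 11) = -52*((6 - 15) + 11) = -52*(-9 + 11) = -52*2 = -104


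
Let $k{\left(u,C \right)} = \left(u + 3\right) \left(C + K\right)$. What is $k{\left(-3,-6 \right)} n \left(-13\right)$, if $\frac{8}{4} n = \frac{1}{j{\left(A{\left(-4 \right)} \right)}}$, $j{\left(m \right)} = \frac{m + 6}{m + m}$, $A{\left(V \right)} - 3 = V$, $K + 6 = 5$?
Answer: $0$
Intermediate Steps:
$K = -1$ ($K = -6 + 5 = -1$)
$A{\left(V \right)} = 3 + V$
$j{\left(m \right)} = \frac{6 + m}{2 m}$
$k{\left(u,C \right)} = \left(-1 + C\right) \left(3 + u\right)$ ($k{\left(u,C \right)} = \left(u + 3\right) \left(C - 1\right) = \left(3 + u\right) \left(-1 + C\right) = \left(-1 + C\right) \left(3 + u\right)$)
$n = - \frac{1}{5}$ ($n = \frac{1}{2 \frac{6 + \left(3 - 4\right)}{2 \left(3 - 4\right)}} = \frac{1}{2 \frac{6 - 1}{2 \left(-1\right)}} = \frac{1}{2 \cdot \frac{1}{2} \left(-1\right) 5} = \frac{1}{2 \left(- \frac{5}{2}\right)} = \frac{1}{2} \left(- \frac{2}{5}\right) = - \frac{1}{5} \approx -0.2$)
$k{\left(-3,-6 \right)} n \left(-13\right) = \left(-3 - -3 + 3 \left(-6\right) - -18\right) \left(- \frac{1}{5}\right) \left(-13\right) = \left(-3 + 3 - 18 + 18\right) \left(- \frac{1}{5}\right) \left(-13\right) = 0 \left(- \frac{1}{5}\right) \left(-13\right) = 0 \left(-13\right) = 0$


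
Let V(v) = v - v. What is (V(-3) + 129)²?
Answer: 16641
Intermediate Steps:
V(v) = 0
(V(-3) + 129)² = (0 + 129)² = 129² = 16641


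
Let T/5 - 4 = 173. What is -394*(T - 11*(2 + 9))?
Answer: -301016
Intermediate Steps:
T = 885 (T = 20 + 5*173 = 20 + 865 = 885)
-394*(T - 11*(2 + 9)) = -394*(885 - 11*(2 + 9)) = -394*(885 - 11*11) = -394*(885 - 121) = -394*764 = -301016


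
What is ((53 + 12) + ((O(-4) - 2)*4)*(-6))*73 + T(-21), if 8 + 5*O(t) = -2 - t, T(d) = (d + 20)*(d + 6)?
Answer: 51832/5 ≈ 10366.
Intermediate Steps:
T(d) = (6 + d)*(20 + d) (T(d) = (20 + d)*(6 + d) = (6 + d)*(20 + d))
O(t) = -2 - t/5 (O(t) = -8/5 + (-2 - t)/5 = -8/5 + (-2/5 - t/5) = -2 - t/5)
((53 + 12) + ((O(-4) - 2)*4)*(-6))*73 + T(-21) = ((53 + 12) + (((-2 - 1/5*(-4)) - 2)*4)*(-6))*73 + (120 + (-21)**2 + 26*(-21)) = (65 + (((-2 + 4/5) - 2)*4)*(-6))*73 + (120 + 441 - 546) = (65 + ((-6/5 - 2)*4)*(-6))*73 + 15 = (65 - 16/5*4*(-6))*73 + 15 = (65 - 64/5*(-6))*73 + 15 = (65 + 384/5)*73 + 15 = (709/5)*73 + 15 = 51757/5 + 15 = 51832/5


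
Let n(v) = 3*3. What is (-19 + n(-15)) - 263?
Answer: -273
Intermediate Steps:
n(v) = 9
(-19 + n(-15)) - 263 = (-19 + 9) - 263 = -10 - 263 = -273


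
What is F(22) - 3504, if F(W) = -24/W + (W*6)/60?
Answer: -192659/55 ≈ -3502.9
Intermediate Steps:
F(W) = -24/W + W/10 (F(W) = -24/W + (6*W)*(1/60) = -24/W + W/10)
F(22) - 3504 = (-24/22 + (1/10)*22) - 3504 = (-24*1/22 + 11/5) - 3504 = (-12/11 + 11/5) - 3504 = 61/55 - 3504 = -192659/55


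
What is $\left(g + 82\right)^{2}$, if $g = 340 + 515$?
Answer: $877969$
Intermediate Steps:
$g = 855$
$\left(g + 82\right)^{2} = \left(855 + 82\right)^{2} = 937^{2} = 877969$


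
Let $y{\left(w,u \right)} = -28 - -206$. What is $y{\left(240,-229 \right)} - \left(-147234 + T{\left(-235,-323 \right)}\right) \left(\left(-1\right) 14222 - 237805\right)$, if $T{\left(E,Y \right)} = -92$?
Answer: $-37130129624$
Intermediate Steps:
$y{\left(w,u \right)} = 178$ ($y{\left(w,u \right)} = -28 + 206 = 178$)
$y{\left(240,-229 \right)} - \left(-147234 + T{\left(-235,-323 \right)}\right) \left(\left(-1\right) 14222 - 237805\right) = 178 - \left(-147234 - 92\right) \left(\left(-1\right) 14222 - 237805\right) = 178 - - 147326 \left(-14222 - 237805\right) = 178 - \left(-147326\right) \left(-252027\right) = 178 - 37130129802 = -37130129624$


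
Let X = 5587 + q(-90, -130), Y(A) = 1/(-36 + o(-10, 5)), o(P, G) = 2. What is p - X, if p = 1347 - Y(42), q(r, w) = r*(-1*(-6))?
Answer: -125799/34 ≈ -3700.0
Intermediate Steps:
Y(A) = -1/34 (Y(A) = 1/(-36 + 2) = 1/(-34) = -1/34)
q(r, w) = 6*r (q(r, w) = r*6 = 6*r)
X = 5047 (X = 5587 + 6*(-90) = 5587 - 540 = 5047)
p = 45799/34 (p = 1347 - 1*(-1/34) = 1347 + 1/34 = 45799/34 ≈ 1347.0)
p - X = 45799/34 - 1*5047 = 45799/34 - 5047 = -125799/34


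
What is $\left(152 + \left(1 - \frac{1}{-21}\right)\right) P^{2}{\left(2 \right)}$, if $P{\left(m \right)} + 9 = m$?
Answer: $\frac{22498}{3} \approx 7499.3$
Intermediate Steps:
$P{\left(m \right)} = -9 + m$
$\left(152 + \left(1 - \frac{1}{-21}\right)\right) P^{2}{\left(2 \right)} = \left(152 + \left(1 - \frac{1}{-21}\right)\right) \left(-9 + 2\right)^{2} = \left(152 + \left(1 - - \frac{1}{21}\right)\right) \left(-7\right)^{2} = \left(152 + \left(1 + \frac{1}{21}\right)\right) 49 = \left(152 + \frac{22}{21}\right) 49 = \frac{3214}{21} \cdot 49 = \frac{22498}{3}$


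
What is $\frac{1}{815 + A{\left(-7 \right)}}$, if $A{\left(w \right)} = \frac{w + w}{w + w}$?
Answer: $\frac{1}{816} \approx 0.0012255$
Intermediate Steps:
$A{\left(w \right)} = 1$ ($A{\left(w \right)} = \frac{2 w}{2 w} = 2 w \frac{1}{2 w} = 1$)
$\frac{1}{815 + A{\left(-7 \right)}} = \frac{1}{815 + 1} = \frac{1}{816}$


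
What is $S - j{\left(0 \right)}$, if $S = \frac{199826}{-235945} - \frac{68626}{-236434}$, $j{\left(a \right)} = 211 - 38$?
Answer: $- \frac{4840965690702}{27892710065} \approx -173.56$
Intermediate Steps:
$j{\left(a \right)} = 173$
$S = - \frac{15526849457}{27892710065}$ ($S = 199826 \left(- \frac{1}{235945}\right) - - \frac{34313}{118217} = - \frac{199826}{235945} + \frac{34313}{118217} = - \frac{15526849457}{27892710065} \approx -0.55666$)
$S - j{\left(0 \right)} = - \frac{15526849457}{27892710065} - 173 = - \frac{4840965690702}{27892710065}$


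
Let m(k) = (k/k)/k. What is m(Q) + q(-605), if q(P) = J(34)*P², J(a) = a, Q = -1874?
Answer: 23321648899/1874 ≈ 1.2445e+7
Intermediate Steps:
m(k) = 1/k
q(P) = 34*P²
m(Q) + q(-605) = 1/(-1874) + 34*(-605)² = -1/1874 + 34*366025 = -1/1874 + 12444850 = 23321648899/1874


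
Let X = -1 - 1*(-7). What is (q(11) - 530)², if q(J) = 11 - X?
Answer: 275625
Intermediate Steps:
X = 6 (X = -1 + 7 = 6)
q(J) = 5 (q(J) = 11 - 1*6 = 11 - 6 = 5)
(q(11) - 530)² = (5 - 530)² = (-525)² = 275625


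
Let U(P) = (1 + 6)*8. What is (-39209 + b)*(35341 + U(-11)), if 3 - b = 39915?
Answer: -2800646037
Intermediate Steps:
b = -39912 (b = 3 - 1*39915 = 3 - 39915 = -39912)
U(P) = 56 (U(P) = 7*8 = 56)
(-39209 + b)*(35341 + U(-11)) = (-39209 - 39912)*(35341 + 56) = -79121*35397 = -2800646037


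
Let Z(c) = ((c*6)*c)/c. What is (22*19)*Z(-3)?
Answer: -7524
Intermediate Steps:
Z(c) = 6*c (Z(c) = ((6*c)*c)/c = (6*c²)/c = 6*c)
(22*19)*Z(-3) = (22*19)*(6*(-3)) = 418*(-18) = -7524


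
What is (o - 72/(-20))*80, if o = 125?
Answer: 10288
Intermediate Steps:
(o - 72/(-20))*80 = (125 - 72/(-20))*80 = (125 - 72*(-1/20))*80 = (125 + 18/5)*80 = (643/5)*80 = 10288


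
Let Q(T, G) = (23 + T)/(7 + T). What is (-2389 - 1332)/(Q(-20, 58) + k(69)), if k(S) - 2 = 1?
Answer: -48373/36 ≈ -1343.7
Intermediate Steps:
Q(T, G) = (23 + T)/(7 + T)
k(S) = 3 (k(S) = 2 + 1 = 3)
(-2389 - 1332)/(Q(-20, 58) + k(69)) = (-2389 - 1332)/((23 - 20)/(7 - 20) + 3) = -3721/(3/(-13) + 3) = -3721/(-1/13*3 + 3) = -3721/(-3/13 + 3) = -3721/36/13 = -3721*13/36 = -48373/36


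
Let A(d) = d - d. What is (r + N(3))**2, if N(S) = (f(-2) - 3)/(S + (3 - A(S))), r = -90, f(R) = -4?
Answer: 299209/36 ≈ 8311.4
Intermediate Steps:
A(d) = 0
N(S) = -7/(3 + S) (N(S) = (-4 - 3)/(S + (3 - 1*0)) = -7/(S + (3 + 0)) = -7/(S + 3) = -7/(3 + S))
(r + N(3))**2 = (-90 - 7/(3 + 3))**2 = (-90 - 7/6)**2 = (-547/6)**2 = 299209/36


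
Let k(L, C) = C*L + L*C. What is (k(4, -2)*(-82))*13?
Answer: 17056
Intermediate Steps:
k(L, C) = 2*C*L (k(L, C) = C*L + C*L = 2*C*L)
(k(4, -2)*(-82))*13 = ((2*(-2)*4)*(-82))*13 = -16*(-82)*13 = 1312*13 = 17056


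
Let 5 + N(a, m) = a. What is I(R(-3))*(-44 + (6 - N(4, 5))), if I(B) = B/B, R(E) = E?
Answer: -37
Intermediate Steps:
N(a, m) = -5 + a
I(B) = 1
I(R(-3))*(-44 + (6 - N(4, 5))) = 1*(-44 + (6 - (-5 + 4))) = 1*(-44 + (6 - 1*(-1))) = 1*(-44 + (6 + 1)) = 1*(-44 + 7) = 1*(-37) = -37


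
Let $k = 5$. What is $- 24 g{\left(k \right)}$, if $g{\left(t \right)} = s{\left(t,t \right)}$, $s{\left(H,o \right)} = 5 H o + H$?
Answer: $-3120$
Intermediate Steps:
$s{\left(H,o \right)} = H + 5 H o$ ($s{\left(H,o \right)} = 5 H o + H = H + 5 H o$)
$g{\left(t \right)} = t \left(1 + 5 t\right)$
$- 24 g{\left(k \right)} = - 24 \cdot 5 \left(1 + 5 \cdot 5\right) = - 24 \cdot 5 \left(1 + 25\right) = - 24 \cdot 5 \cdot 26 = \left(-24\right) 130 = -3120$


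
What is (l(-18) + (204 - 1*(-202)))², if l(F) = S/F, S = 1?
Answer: 53392249/324 ≈ 1.6479e+5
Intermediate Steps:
l(F) = 1/F
(l(-18) + (204 - 1*(-202)))² = (1/(-18) + (204 - 1*(-202)))² = (-1/18 + (204 + 202))² = (-1/18 + 406)² = (7307/18)² = 53392249/324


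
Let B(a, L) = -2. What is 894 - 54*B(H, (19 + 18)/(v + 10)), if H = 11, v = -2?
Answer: 1002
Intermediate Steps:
894 - 54*B(H, (19 + 18)/(v + 10)) = 894 - 54*(-2) = 894 + 108 = 1002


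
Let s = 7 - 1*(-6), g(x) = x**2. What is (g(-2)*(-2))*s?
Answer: -104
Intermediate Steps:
s = 13 (s = 7 + 6 = 13)
(g(-2)*(-2))*s = ((-2)**2*(-2))*13 = (4*(-2))*13 = -8*13 = -104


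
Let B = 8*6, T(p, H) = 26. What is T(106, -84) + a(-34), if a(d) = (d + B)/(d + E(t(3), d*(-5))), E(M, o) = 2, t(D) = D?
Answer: 409/16 ≈ 25.563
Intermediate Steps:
B = 48
a(d) = (48 + d)/(2 + d) (a(d) = (d + 48)/(d + 2) = (48 + d)/(2 + d))
T(106, -84) + a(-34) = 26 + (48 - 34)/(2 - 34) = 26 + 14/(-32) = 26 - 1/32*14 = 26 - 7/16 = 409/16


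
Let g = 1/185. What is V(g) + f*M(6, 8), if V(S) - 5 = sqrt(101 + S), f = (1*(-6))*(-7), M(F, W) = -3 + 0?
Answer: -121 + sqrt(3456910)/185 ≈ -110.95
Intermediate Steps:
M(F, W) = -3
g = 1/185 ≈ 0.0054054
f = 42 (f = -6*(-7) = 42)
V(S) = 5 + sqrt(101 + S)
V(g) + f*M(6, 8) = (5 + sqrt(101 + 1/185)) + 42*(-3) = (5 + sqrt(18686/185)) - 126 = (5 + sqrt(3456910)/185) - 126 = -121 + sqrt(3456910)/185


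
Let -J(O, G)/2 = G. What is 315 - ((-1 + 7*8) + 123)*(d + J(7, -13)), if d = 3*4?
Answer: -6449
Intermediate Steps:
J(O, G) = -2*G
d = 12
315 - ((-1 + 7*8) + 123)*(d + J(7, -13)) = 315 - ((-1 + 7*8) + 123)*(12 - 2*(-13)) = 315 - ((-1 + 56) + 123)*(12 + 26) = 315 - (55 + 123)*38 = 315 - 178*38 = 315 - 1*6764 = 315 - 6764 = -6449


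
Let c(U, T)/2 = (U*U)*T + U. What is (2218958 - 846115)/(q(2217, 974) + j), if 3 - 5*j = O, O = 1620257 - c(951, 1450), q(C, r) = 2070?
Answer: 6864215/2621154898 ≈ 0.0026188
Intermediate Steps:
c(U, T) = 2*U + 2*T*U² (c(U, T) = 2*((U*U)*T + U) = 2*(U²*T + U) = 2*(T*U² + U) = 2*(U + T*U²) = 2*U + 2*T*U²)
O = -2621144545 (O = 1620257 - 2*951*(1 + 1450*951) = 1620257 - 2*951*(1 + 1378950) = 1620257 - 2*951*1378951 = 1620257 - 1*2622764802 = 1620257 - 2622764802 = -2621144545)
j = 2621144548/5 (j = ⅗ - ⅕*(-2621144545) = ⅗ + 524228909 = 2621144548/5 ≈ 5.2423e+8)
(2218958 - 846115)/(q(2217, 974) + j) = (2218958 - 846115)/(2070 + 2621144548/5) = 1372843/(2621154898/5) = 1372843*(5/2621154898) = 6864215/2621154898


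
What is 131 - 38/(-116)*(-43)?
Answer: 6781/58 ≈ 116.91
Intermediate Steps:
131 - 38/(-116)*(-43) = 131 - 38*(-1/116)*(-43) = 131 + (19/58)*(-43) = 131 - 817/58 = 6781/58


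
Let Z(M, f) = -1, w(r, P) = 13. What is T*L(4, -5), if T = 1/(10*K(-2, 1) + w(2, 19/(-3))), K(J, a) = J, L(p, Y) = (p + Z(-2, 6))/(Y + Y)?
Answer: 3/70 ≈ 0.042857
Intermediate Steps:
L(p, Y) = (-1 + p)/(2*Y) (L(p, Y) = (p - 1)/(Y + Y) = (-1 + p)/((2*Y)) = (-1 + p)*(1/(2*Y)) = (-1 + p)/(2*Y))
T = -⅐ (T = 1/(10*(-2) + 13) = 1/(-20 + 13) = 1/(-7) = -⅐ ≈ -0.14286)
T*L(4, -5) = -(-1 + 4)/(14*(-5)) = -(-1)*3/(14*5) = -⅐*(-3/10) = 3/70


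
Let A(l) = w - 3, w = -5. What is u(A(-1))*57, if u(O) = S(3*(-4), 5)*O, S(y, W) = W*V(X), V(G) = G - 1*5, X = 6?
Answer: -2280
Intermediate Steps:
V(G) = -5 + G (V(G) = G - 5 = -5 + G)
A(l) = -8 (A(l) = -5 - 3 = -8)
S(y, W) = W (S(y, W) = W*(-5 + 6) = W*1 = W)
u(O) = 5*O
u(A(-1))*57 = (5*(-8))*57 = -40*57 = -2280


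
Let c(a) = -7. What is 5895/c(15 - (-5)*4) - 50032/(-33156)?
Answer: -48776099/58023 ≈ -840.63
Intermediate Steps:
5895/c(15 - (-5)*4) - 50032/(-33156) = 5895/(-7) - 50032/(-33156) = 5895*(-⅐) - 50032*(-1/33156) = -5895/7 + 12508/8289 = -48776099/58023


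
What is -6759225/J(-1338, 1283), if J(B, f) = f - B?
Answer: -6759225/2621 ≈ -2578.9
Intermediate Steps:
-6759225/J(-1338, 1283) = -6759225/(1283 - 1*(-1338)) = -6759225/(1283 + 1338) = -6759225/2621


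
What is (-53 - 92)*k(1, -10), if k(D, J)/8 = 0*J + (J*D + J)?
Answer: 23200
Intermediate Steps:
k(D, J) = 8*J + 8*D*J (k(D, J) = 8*(0*J + (J*D + J)) = 8*(0 + (D*J + J)) = 8*(0 + (J + D*J)) = 8*(J + D*J) = 8*J + 8*D*J)
(-53 - 92)*k(1, -10) = (-53 - 92)*(8*(-10)*(1 + 1)) = -1160*(-10)*2 = -145*(-160) = 23200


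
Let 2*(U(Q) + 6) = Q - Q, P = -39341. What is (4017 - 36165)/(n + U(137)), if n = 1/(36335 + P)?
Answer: 96636888/18037 ≈ 5357.7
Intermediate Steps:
U(Q) = -6 (U(Q) = -6 + (Q - Q)/2 = -6 + (½)*0 = -6 + 0 = -6)
n = -1/3006 (n = 1/(36335 - 39341) = 1/(-3006) = -1/3006 ≈ -0.00033267)
(4017 - 36165)/(n + U(137)) = (4017 - 36165)/(-1/3006 - 6) = -32148/(-18037/3006) = -32148*(-3006/18037) = 96636888/18037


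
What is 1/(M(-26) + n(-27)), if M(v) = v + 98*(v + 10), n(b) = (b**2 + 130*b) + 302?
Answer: -1/4073 ≈ -0.00024552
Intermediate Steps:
n(b) = 302 + b**2 + 130*b
M(v) = 980 + 99*v (M(v) = v + 98*(10 + v) = v + (980 + 98*v) = 980 + 99*v)
1/(M(-26) + n(-27)) = 1/((980 + 99*(-26)) + (302 + (-27)**2 + 130*(-27))) = 1/((980 - 2574) + (302 + 729 - 3510)) = 1/(-1594 - 2479) = 1/(-4073) = -1/4073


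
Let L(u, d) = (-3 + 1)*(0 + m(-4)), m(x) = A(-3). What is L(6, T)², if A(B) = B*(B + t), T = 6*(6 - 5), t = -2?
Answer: 900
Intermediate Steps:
T = 6 (T = 6*1 = 6)
A(B) = B*(-2 + B) (A(B) = B*(B - 2) = B*(-2 + B))
m(x) = 15 (m(x) = -3*(-2 - 3) = -3*(-5) = 15)
L(u, d) = -30 (L(u, d) = (-3 + 1)*(0 + 15) = -2*15 = -30)
L(6, T)² = (-30)² = 900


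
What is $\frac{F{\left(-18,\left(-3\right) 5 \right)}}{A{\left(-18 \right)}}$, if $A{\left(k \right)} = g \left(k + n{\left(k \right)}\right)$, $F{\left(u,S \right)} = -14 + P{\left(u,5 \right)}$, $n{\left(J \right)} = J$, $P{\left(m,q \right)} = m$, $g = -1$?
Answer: $- \frac{8}{9} \approx -0.88889$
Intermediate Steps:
$F{\left(u,S \right)} = -14 + u$
$A{\left(k \right)} = - 2 k$ ($A{\left(k \right)} = - (k + k) = - 2 k$)
$\frac{F{\left(-18,\left(-3\right) 5 \right)}}{A{\left(-18 \right)}} = \frac{-14 - 18}{\left(-2\right) \left(-18\right)} = - \frac{32}{36} = \left(-32\right) \frac{1}{36} = - \frac{8}{9}$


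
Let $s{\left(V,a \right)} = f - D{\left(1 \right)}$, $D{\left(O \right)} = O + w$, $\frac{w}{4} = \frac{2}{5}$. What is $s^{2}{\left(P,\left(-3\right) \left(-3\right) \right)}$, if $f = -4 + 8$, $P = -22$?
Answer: $\frac{49}{25} \approx 1.96$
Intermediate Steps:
$w = \frac{8}{5}$ ($w = 4 \cdot \frac{2}{5} = \frac{8}{5} \approx 1.6$)
$f = 4$
$D{\left(O \right)} = \frac{8}{5} + O$ ($D{\left(O \right)} = O + \frac{8}{5} = \frac{8}{5} + O$)
$s{\left(V,a \right)} = \frac{7}{5}$ ($s{\left(V,a \right)} = 4 - \left(\frac{8}{5} + 1\right) = 4 - \frac{13}{5} = \frac{7}{5}$)
$s^{2}{\left(P,\left(-3\right) \left(-3\right) \right)} = \left(\frac{7}{5}\right)^{2} = \frac{49}{25}$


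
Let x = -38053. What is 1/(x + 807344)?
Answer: 1/769291 ≈ 1.2999e-6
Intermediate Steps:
1/(x + 807344) = 1/(-38053 + 807344) = 1/769291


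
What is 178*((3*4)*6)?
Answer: 12816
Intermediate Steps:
178*((3*4)*6) = 178*(12*6) = 178*72 = 12816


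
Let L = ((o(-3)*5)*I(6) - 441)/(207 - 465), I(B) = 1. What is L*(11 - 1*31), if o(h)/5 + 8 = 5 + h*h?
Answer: -970/43 ≈ -22.558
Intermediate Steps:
o(h) = -15 + 5*h² (o(h) = -40 + 5*(5 + h*h) = -40 + 5*(5 + h²) = -40 + (25 + 5*h²) = -15 + 5*h²)
L = 97/86 (L = (((-15 + 5*(-3)²)*5)*1 - 441)/(207 - 465) = (((-15 + 5*9)*5)*1 - 441)/(-258) = (((-15 + 45)*5)*1 - 441)*(-1/258) = ((30*5)*1 - 441)*(-1/258) = (150*1 - 441)*(-1/258) = (150 - 441)*(-1/258) = -291*(-1/258) = 97/86 ≈ 1.1279)
L*(11 - 1*31) = 97*(11 - 1*31)/86 = 97*(11 - 31)/86 = (97/86)*(-20) = -970/43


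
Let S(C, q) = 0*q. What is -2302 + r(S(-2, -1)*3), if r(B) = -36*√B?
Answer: -2302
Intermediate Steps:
S(C, q) = 0
r(B) = -36*√B
-2302 + r(S(-2, -1)*3) = -2302 - 36*√(0*3) = -2302 - 36*√0 = -2302 - 36*0 = -2302 + 0 = -2302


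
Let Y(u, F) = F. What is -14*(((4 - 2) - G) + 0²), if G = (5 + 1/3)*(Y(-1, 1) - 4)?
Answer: -252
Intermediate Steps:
G = -16 (G = (5 + 1/3)*(1 - 4) = (5 + ⅓)*(-3) = (16/3)*(-3) = -16)
-14*(((4 - 2) - G) + 0²) = -14*(((4 - 2) - 1*(-16)) + 0²) = -14*((2 + 16) + 0) = -14*(18 + 0) = -14*18 = -252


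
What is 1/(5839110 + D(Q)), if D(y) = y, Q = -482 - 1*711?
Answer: 1/5837917 ≈ 1.7129e-7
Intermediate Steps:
Q = -1193 (Q = -482 - 711 = -1193)
1/(5839110 + D(Q)) = 1/(5839110 - 1193) = 1/5837917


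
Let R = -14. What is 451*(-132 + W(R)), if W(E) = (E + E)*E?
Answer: 117260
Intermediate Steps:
W(E) = 2*E² (W(E) = (2*E)*E = 2*E²)
451*(-132 + W(R)) = 451*(-132 + 2*(-14)²) = 451*(-132 + 2*196) = 451*(-132 + 392) = 451*260 = 117260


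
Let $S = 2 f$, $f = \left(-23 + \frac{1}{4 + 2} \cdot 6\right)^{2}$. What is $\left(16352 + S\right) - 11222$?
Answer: $6098$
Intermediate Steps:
$f = 484$ ($f = \left(-23 + \frac{1}{6} \cdot 6\right)^{2} = \left(-23 + 1\right)^{2} = \left(-22\right)^{2} = 484$)
$S = 968$ ($S = 2 \cdot 484 = 968$)
$\left(16352 + S\right) - 11222 = \left(16352 + 968\right) - 11222 = 17320 - 11222 = 6098$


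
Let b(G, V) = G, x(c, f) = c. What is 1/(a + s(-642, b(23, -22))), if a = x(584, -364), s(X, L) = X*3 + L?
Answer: -1/1319 ≈ -0.00075815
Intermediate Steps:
s(X, L) = L + 3*X (s(X, L) = 3*X + L = L + 3*X)
a = 584
1/(a + s(-642, b(23, -22))) = 1/(584 + (23 + 3*(-642))) = 1/(584 + (23 - 1926)) = 1/(584 - 1903) = 1/(-1319) = -1/1319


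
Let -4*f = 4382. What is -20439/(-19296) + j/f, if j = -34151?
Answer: 151415249/4697504 ≈ 32.233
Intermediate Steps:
f = -2191/2 (f = -¼*4382 = -2191/2 ≈ -1095.5)
-20439/(-19296) + j/f = -20439/(-19296) - 34151/(-2191/2) = -20439*(-1/19296) - 34151*(-2/2191) = 2271/2144 + 68302/2191 = 151415249/4697504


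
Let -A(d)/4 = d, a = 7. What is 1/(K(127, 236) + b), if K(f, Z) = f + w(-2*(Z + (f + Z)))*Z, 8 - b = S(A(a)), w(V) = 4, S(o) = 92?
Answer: 1/987 ≈ 0.0010132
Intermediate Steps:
A(d) = -4*d
b = -84 (b = 8 - 1*92 = 8 - 92 = -84)
K(f, Z) = f + 4*Z
1/(K(127, 236) + b) = 1/((127 + 4*236) - 84) = 1/((127 + 944) - 84) = 1/(1071 - 84) = 1/987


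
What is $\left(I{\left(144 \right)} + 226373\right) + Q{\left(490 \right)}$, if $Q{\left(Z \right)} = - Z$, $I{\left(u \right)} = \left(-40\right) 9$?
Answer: $225523$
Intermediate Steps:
$I{\left(u \right)} = -360$
$\left(I{\left(144 \right)} + 226373\right) + Q{\left(490 \right)} = \left(-360 + 226373\right) - 490 = 226013 - 490 = 225523$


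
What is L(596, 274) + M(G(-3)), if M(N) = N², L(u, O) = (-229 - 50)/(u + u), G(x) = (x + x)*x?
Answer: 385929/1192 ≈ 323.77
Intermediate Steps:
G(x) = 2*x² (G(x) = (2*x)*x = 2*x²)
L(u, O) = -279/(2*u) (L(u, O) = -279*1/(2*u) = -279/(2*u))
L(596, 274) + M(G(-3)) = -279/2/596 + (2*(-3)²)² = -279/2*1/596 + (2*9)² = -279/1192 + 18² = -279/1192 + 324 = 385929/1192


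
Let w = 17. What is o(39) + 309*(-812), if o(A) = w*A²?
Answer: -225051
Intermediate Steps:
o(A) = 17*A²
o(39) + 309*(-812) = 17*39² + 309*(-812) = 17*1521 - 250908 = 25857 - 250908 = -225051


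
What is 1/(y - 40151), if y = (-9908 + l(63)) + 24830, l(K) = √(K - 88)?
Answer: -25229/636502466 - 5*I/636502466 ≈ -3.9637e-5 - 7.8554e-9*I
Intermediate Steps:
l(K) = √(-88 + K)
y = 14922 + 5*I (y = (-9908 + √(-88 + 63)) + 24830 = (-9908 + √(-25)) + 24830 = (-9908 + 5*I) + 24830 = 14922 + 5*I ≈ 14922.0 + 5.0*I)
1/(y - 40151) = 1/((14922 + 5*I) - 40151) = 1/(-25229 + 5*I) = (-25229 - 5*I)/636502466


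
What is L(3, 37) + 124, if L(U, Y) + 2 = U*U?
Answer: 131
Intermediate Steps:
L(U, Y) = -2 + U**2 (L(U, Y) = -2 + U*U = -2 + U**2)
L(3, 37) + 124 = (-2 + 3**2) + 124 = (-2 + 9) + 124 = 7 + 124 = 131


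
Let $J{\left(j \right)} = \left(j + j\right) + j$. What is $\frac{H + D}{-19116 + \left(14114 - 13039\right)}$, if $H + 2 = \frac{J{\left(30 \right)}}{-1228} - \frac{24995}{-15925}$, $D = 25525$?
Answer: $- \frac{49915449631}{35280799190} \approx -1.4148$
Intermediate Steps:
$J{\left(j \right)} = 3 j$ ($J{\left(j \right)} = 2 j + j = 3 j$)
$H = - \frac{985119}{1955590}$ ($H = -2 + \left(\frac{3 \cdot 30}{-1228} - \frac{24995}{-15925}\right) = -2 + \left(90 \left(- \frac{1}{1228}\right) - - \frac{4999}{3185}\right) = -2 + \left(- \frac{45}{614} + \frac{4999}{3185}\right) = -2 + \frac{2926061}{1955590} = - \frac{985119}{1955590} \approx -0.50375$)
$\frac{H + D}{-19116 + \left(14114 - 13039\right)} = \frac{- \frac{985119}{1955590} + 25525}{-19116 + \left(14114 - 13039\right)} = \frac{49915449631}{1955590 \left(-19116 + 1075\right)} = \frac{49915449631}{1955590 \left(-18041\right)} = \frac{49915449631}{1955590} \left(- \frac{1}{18041}\right) = - \frac{49915449631}{35280799190}$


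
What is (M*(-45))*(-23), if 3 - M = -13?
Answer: 16560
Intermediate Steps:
M = 16 (M = 3 - 1*(-13) = 3 + 13 = 16)
(M*(-45))*(-23) = (16*(-45))*(-23) = -720*(-23) = 16560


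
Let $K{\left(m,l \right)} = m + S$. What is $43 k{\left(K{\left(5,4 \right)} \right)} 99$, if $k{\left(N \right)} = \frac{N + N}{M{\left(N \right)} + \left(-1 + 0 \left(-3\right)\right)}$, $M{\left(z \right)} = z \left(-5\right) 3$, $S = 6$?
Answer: $- \frac{46827}{83} \approx -564.18$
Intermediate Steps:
$M{\left(z \right)} = - 15 z$ ($M{\left(z \right)} = - 5 z 3 = - 15 z$)
$K{\left(m,l \right)} = 6 + m$ ($K{\left(m,l \right)} = m + 6 = 6 + m$)
$k{\left(N \right)} = \frac{2 N}{-1 - 15 N}$ ($k{\left(N \right)} = \frac{N + N}{- 15 N + \left(-1 + 0 \left(-3\right)\right)} = \frac{2 N}{- 15 N + \left(-1 + 0\right)} = \frac{2 N}{- 15 N - 1} = \frac{2 N}{-1 - 15 N}$)
$43 k{\left(K{\left(5,4 \right)} \right)} 99 = 43 \left(- \frac{2 \left(6 + 5\right)}{1 + 15 \left(6 + 5\right)}\right) 99 = 43 \left(\left(-2\right) 11 \frac{1}{1 + 15 \cdot 11}\right) 99 = 43 \left(\left(-2\right) 11 \frac{1}{1 + 165}\right) 99 = 43 \left(\left(-2\right) 11 \cdot \frac{1}{166}\right) 99 = 43 \left(- \frac{11}{83}\right) 99 = \left(- \frac{473}{83}\right) 99 = - \frac{46827}{83}$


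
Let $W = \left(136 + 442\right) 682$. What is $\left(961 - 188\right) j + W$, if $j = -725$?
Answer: $-166229$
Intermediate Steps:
$W = 394196$ ($W = 578 \cdot 682 = 394196$)
$\left(961 - 188\right) j + W = \left(961 - 188\right) \left(-725\right) + 394196 = 773 \left(-725\right) + 394196 = -560425 + 394196 = -166229$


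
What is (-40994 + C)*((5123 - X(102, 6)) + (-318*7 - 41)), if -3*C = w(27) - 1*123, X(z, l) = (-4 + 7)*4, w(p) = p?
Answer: -116495928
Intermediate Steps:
X(z, l) = 12 (X(z, l) = 3*4 = 12)
C = 32 (C = -(27 - 1*123)/3 = -(27 - 123)/3 = -1/3*(-96) = 32)
(-40994 + C)*((5123 - X(102, 6)) + (-318*7 - 41)) = (-40994 + 32)*((5123 - 1*12) + (-318*7 - 41)) = -40962*((5123 - 12) + (-106*21 - 41)) = -40962*(5111 + (-2226 - 41)) = -40962*(5111 - 2267) = -40962*2844 = -116495928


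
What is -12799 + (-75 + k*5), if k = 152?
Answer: -12114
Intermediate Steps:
-12799 + (-75 + k*5) = -12799 + (-75 + 152*5) = -12799 + (-75 + 760) = -12799 + 685 = -12114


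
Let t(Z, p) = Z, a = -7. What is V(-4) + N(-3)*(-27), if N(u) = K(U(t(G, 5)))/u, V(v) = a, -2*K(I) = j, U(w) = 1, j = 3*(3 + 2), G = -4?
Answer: -149/2 ≈ -74.500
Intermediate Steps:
j = 15 (j = 3*5 = 15)
K(I) = -15/2 (K(I) = -1/2*15 = -15/2)
V(v) = -7
N(u) = -15/(2*u)
V(-4) + N(-3)*(-27) = -7 - 15/2/(-3)*(-27) = -7 - 15/2*(-1/3)*(-27) = -7 + (5/2)*(-27) = -7 - 135/2 = -149/2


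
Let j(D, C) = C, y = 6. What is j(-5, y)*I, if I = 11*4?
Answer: 264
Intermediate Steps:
I = 44
j(-5, y)*I = 6*44 = 264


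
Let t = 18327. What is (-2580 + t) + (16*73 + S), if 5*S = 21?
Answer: 84596/5 ≈ 16919.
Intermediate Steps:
S = 21/5 (S = (⅕)*21 = 21/5 ≈ 4.2000)
(-2580 + t) + (16*73 + S) = (-2580 + 18327) + (16*73 + 21/5) = 15747 + (1168 + 21/5) = 15747 + 5861/5 = 84596/5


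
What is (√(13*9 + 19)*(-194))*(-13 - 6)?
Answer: 7372*√34 ≈ 42986.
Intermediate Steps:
(√(13*9 + 19)*(-194))*(-13 - 6) = (√(117 + 19)*(-194))*(-19) = (√136*(-194))*(-19) = ((2*√34)*(-194))*(-19) = -388*√34*(-19) = 7372*√34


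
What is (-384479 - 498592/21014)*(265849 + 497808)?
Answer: -3085151484074893/10507 ≈ -2.9363e+11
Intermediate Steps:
(-384479 - 498592/21014)*(265849 + 497808) = (-384479 - 498592*1/21014)*763657 = (-384479 - 249296/10507)*763657 = -4039970149/10507*763657 = -3085151484074893/10507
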